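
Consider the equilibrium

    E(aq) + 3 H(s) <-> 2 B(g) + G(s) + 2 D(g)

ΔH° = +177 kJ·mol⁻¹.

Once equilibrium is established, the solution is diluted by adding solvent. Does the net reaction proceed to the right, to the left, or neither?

left

Dilution lowers every aqueous concentration by the same factor. Δn_aq = 0 − 1 = -1, so the system shifts toward the side with more dissolved moles — to the left.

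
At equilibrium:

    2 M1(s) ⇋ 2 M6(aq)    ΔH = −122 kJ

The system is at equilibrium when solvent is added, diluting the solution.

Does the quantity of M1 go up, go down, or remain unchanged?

decreases

Dilution lowers every aqueous concentration by the same factor. Δn_aq = 2 − 0 = +2, so the system shifts toward the side with more dissolved moles — to the right.
The net shift is to the right. M1 is a reactant, so its amount decreases.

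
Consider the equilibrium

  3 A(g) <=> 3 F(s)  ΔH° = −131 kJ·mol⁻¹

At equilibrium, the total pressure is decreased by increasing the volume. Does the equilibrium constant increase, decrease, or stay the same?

The equilibrium constant depends only on temperature. This perturbation may move the position of equilibrium, but since T is unchanged, K itself is unchanged.

unchanged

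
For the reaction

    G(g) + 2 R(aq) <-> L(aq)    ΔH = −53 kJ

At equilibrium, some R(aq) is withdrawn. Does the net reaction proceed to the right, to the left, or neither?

Removing R (aq), a reactant, drives the reaction to the left.

left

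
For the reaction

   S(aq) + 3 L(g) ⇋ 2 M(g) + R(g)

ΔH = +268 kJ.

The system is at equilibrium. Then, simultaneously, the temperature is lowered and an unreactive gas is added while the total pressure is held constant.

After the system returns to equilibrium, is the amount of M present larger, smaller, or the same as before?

The forward reaction is endothermic. Lowering T favours the exothermic direction — shift to the left.
Adding inert gas at constant total pressure expands the volume, scaling every reacting partial pressure by the same factor. Δn_gas = 3 − 3 = 0, so Q is unchanged — no shift.
The net shift is to the left. M is a product, so its amount decreases.

decreases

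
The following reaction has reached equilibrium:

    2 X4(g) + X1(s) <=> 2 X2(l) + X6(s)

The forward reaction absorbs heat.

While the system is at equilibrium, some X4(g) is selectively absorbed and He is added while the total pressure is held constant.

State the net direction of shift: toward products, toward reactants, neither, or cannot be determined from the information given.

left

Removing X4 (g), a reactant, drives the reaction to the left.
Adding inert gas at constant total pressure expands the volume and lowers every reacting partial pressure. With Δn_gas = 0 − 2 = -2, Q moves away from K toward the side with fewer gas moles, so the system shifts toward the side with more gas moles — to the left.
All effects act in the same direction — net shift to the left.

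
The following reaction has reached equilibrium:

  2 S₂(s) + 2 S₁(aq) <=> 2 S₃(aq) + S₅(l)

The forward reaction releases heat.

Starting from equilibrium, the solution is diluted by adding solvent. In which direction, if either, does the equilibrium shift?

no shift

Dilution scales every aqueous concentration by the same factor. Δn_aq = 2 − 2 = 0, so Q is unchanged — no shift.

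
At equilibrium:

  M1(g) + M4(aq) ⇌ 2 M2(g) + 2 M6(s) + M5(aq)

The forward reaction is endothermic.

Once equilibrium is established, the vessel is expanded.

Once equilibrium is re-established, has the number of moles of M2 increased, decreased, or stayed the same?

Gas moles: reactants 1, products 2 (Δn_gas = +1). Expansion shifts the system toward the side with more moles of gas — to the right.
The net shift is to the right. M2 is a product, so its amount increases.

increases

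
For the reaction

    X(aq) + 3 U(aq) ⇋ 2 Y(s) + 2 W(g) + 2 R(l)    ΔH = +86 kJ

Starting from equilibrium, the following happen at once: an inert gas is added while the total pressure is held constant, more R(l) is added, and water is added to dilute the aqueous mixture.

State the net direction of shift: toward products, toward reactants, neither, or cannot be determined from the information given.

cannot be determined

Adding inert gas at constant total pressure expands the volume and lowers every reacting partial pressure. With Δn_gas = 2 − 0 = +2, Q moves away from K toward the side with fewer gas moles, so the system shifts toward the side with more gas moles — to the right.
R is a pure liquid; its activity is 1 regardless of amount, so Q is unaffected — no shift from this change.
Dilution lowers every aqueous concentration by the same factor. Δn_aq = 0 − 4 = -4, so the system shifts toward the side with more dissolved moles — to the left.
The individual effects push in opposite directions; without quantitative information the net direction cannot be determined.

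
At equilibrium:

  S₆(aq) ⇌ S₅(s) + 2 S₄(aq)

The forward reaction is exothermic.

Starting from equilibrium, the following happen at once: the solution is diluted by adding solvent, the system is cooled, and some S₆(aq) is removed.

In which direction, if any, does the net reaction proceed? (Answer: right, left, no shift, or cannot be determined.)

Dilution lowers every aqueous concentration by the same factor. Δn_aq = 2 − 1 = +1, so the system shifts toward the side with more dissolved moles — to the right.
The forward reaction is exothermic. Lowering T favours the exothermic direction — shift to the right.
Removing S₆ (aq), a reactant, drives the reaction to the left.
The individual effects push in opposite directions; without quantitative information the net direction cannot be determined.

cannot be determined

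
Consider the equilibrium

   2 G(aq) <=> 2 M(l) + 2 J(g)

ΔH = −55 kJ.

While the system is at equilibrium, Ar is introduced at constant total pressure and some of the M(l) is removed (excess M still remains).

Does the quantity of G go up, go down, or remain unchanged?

decreases

Adding inert gas at constant total pressure expands the volume and lowers every reacting partial pressure. With Δn_gas = 2 − 0 = +2, Q moves away from K toward the side with fewer gas moles, so the system shifts toward the side with more gas moles — to the right.
M is a pure liquid; its activity is 1 regardless of amount, so Q is unaffected — no shift from this change.
The net shift is to the right. G is a reactant, so its amount decreases.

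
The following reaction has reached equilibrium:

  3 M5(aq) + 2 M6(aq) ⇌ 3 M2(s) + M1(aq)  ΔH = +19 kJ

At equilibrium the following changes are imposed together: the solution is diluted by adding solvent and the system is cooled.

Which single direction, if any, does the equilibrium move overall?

left

Dilution lowers every aqueous concentration by the same factor. Δn_aq = 1 − 5 = -4, so the system shifts toward the side with more dissolved moles — to the left.
The forward reaction is endothermic. Lowering T favours the exothermic direction — shift to the left.
All effects act in the same direction — net shift to the left.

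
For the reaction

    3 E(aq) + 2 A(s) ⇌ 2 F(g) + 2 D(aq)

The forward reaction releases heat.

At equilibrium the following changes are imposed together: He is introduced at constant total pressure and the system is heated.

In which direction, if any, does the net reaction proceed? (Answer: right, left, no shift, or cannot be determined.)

cannot be determined

Adding inert gas at constant total pressure expands the volume and lowers every reacting partial pressure. With Δn_gas = 2 − 0 = +2, Q moves away from K toward the side with fewer gas moles, so the system shifts toward the side with more gas moles — to the right.
The forward reaction is exothermic. Raising T favours the endothermic direction — shift to the left.
The individual effects push in opposite directions; without quantitative information the net direction cannot be determined.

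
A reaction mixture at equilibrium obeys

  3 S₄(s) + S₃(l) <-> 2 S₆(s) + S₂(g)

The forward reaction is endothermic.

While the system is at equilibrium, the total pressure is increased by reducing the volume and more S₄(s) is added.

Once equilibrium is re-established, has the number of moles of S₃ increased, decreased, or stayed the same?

increases

Gas moles: reactants 0, products 1 (Δn_gas = +1). Compression shifts the system toward the side with fewer moles of gas — to the left.
S₄ is a pure solid; its activity is 1 regardless of amount, so Q is unaffected — no shift from this change.
The net shift is to the left. S₃ is a reactant, so its amount increases.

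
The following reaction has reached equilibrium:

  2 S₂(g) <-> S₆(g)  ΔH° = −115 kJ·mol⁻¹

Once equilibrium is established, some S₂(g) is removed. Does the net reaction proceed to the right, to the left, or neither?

Removing S₂ (g), a reactant, drives the reaction to the left.

left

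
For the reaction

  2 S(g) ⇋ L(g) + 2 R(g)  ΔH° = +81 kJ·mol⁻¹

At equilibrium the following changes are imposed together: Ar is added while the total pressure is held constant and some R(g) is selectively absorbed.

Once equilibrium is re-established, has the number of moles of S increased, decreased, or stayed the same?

decreases

Adding inert gas at constant total pressure expands the volume and lowers every reacting partial pressure. With Δn_gas = 3 − 2 = +1, Q moves away from K toward the side with fewer gas moles, so the system shifts toward the side with more gas moles — to the right.
Removing R (g), a product, drives the reaction to the right.
The net shift is to the right. S is a reactant, so its amount decreases.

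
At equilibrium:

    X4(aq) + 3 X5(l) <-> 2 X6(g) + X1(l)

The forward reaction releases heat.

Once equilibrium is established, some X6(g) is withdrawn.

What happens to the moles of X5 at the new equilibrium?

Removing X6 (g), a product, drives the reaction to the right.
The net shift is to the right. X5 is a reactant, so its amount decreases.

decreases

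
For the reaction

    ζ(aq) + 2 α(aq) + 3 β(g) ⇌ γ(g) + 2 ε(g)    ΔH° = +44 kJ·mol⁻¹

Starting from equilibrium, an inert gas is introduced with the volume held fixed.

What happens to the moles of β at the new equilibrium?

unchanged

At constant volume, adding an inert gas leaves every reacting species' partial pressure unchanged, so Q is unchanged — no shift from this change.
No net shift occurs, so the amount of β is unchanged.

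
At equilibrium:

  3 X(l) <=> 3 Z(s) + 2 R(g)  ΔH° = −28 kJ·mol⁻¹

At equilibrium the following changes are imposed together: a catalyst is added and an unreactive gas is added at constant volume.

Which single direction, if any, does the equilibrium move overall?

no shift

A catalyst speeds both forward and reverse rates equally; it changes neither Q nor K — no shift from this change.
At constant volume, adding an inert gas leaves every reacting species' partial pressure unchanged, so Q is unchanged — no shift from this change.
None of the changes alters Q relative to K, so there is no net shift.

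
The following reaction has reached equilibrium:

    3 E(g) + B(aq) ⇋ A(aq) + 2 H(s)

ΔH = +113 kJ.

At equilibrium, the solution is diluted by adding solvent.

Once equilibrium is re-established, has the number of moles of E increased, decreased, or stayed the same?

unchanged

Dilution scales every aqueous concentration by the same factor. Δn_aq = 1 − 1 = 0, so Q is unchanged — no shift.
No net shift occurs, so the amount of E is unchanged.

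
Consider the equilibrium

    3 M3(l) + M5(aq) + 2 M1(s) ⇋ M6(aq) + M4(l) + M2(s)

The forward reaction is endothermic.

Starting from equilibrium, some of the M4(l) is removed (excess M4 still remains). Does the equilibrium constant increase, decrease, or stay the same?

The equilibrium constant depends only on temperature. This perturbation changes neither the position of equilibrium nor K.

unchanged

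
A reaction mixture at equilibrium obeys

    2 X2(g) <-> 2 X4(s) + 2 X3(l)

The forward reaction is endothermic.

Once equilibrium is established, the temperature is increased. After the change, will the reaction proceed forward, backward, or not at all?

The forward reaction is endothermic. Raising T favours the endothermic direction — shift to the right.

right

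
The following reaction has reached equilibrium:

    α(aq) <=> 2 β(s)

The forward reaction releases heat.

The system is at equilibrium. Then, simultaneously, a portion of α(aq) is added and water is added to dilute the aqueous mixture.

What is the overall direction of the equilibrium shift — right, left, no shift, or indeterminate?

cannot be determined

Adding α (aq), a reactant, drives the reaction to the right.
Dilution lowers every aqueous concentration by the same factor. Δn_aq = 0 − 1 = -1, so the system shifts toward the side with more dissolved moles — to the left.
The individual effects push in opposite directions; without quantitative information the net direction cannot be determined.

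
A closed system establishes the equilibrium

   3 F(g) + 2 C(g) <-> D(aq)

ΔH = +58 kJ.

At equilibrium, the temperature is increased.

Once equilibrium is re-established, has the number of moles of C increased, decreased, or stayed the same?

decreases

The forward reaction is endothermic. Raising T favours the endothermic direction — shift to the right.
The net shift is to the right. C is a reactant, so its amount decreases.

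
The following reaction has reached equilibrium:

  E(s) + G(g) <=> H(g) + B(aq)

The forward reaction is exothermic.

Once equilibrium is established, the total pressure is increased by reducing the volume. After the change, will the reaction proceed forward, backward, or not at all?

Gas moles: reactants 1, products 1. Δn_gas = 0, so a volume change leaves Q equal to K — no shift from this change.

no shift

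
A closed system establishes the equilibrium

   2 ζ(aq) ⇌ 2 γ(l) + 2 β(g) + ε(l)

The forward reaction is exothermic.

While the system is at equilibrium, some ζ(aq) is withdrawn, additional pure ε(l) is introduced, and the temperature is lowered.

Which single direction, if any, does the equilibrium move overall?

Removing ζ (aq), a reactant, drives the reaction to the left.
ε is a pure liquid; its activity is 1 regardless of amount, so Q is unaffected — no shift from this change.
The forward reaction is exothermic. Lowering T favours the exothermic direction — shift to the right.
The individual effects push in opposite directions; without quantitative information the net direction cannot be determined.

cannot be determined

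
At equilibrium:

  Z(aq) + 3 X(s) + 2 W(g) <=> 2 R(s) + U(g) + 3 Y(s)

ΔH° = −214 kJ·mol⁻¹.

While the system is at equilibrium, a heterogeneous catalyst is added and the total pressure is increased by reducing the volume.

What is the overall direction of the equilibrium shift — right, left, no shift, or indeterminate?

A catalyst speeds both forward and reverse rates equally; it changes neither Q nor K — no shift from this change.
Gas moles: reactants 2, products 1 (Δn_gas = -1). Compression shifts the system toward the side with fewer moles of gas — to the right.
Only the nonzero effect(s) matter; the net shift is to the right.

right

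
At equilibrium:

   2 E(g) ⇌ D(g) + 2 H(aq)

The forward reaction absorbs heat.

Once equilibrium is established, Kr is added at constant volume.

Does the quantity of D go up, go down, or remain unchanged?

unchanged

At constant volume, adding an inert gas leaves every reacting species' partial pressure unchanged, so Q is unchanged — no shift from this change.
No net shift occurs, so the amount of D is unchanged.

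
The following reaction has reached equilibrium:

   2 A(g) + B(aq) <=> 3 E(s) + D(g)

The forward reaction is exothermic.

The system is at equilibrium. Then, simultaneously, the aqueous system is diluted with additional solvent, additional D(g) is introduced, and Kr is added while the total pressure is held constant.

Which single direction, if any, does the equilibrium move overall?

Dilution lowers every aqueous concentration by the same factor. Δn_aq = 0 − 1 = -1, so the system shifts toward the side with more dissolved moles — to the left.
Adding D (g), a product, drives the reaction to the left.
Adding inert gas at constant total pressure expands the volume and lowers every reacting partial pressure. With Δn_gas = 1 − 2 = -1, Q moves away from K toward the side with fewer gas moles, so the system shifts toward the side with more gas moles — to the left.
All effects act in the same direction — net shift to the left.

left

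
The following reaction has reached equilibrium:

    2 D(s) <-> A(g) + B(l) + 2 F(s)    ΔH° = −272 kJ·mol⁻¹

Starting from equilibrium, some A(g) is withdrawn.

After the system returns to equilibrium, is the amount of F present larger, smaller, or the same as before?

increases

Removing A (g), a product, drives the reaction to the right.
The net shift is to the right. F is a product, so its amount increases.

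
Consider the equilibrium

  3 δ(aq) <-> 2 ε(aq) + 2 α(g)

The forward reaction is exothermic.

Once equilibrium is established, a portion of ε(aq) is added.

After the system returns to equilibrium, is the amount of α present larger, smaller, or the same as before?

decreases

Adding ε (aq), a product, drives the reaction to the left.
The net shift is to the left. α is a product, so its amount decreases.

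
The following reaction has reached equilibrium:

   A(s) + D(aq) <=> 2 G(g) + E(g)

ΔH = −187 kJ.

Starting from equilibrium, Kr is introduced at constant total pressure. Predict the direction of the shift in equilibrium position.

Adding inert gas at constant total pressure expands the volume and lowers every reacting partial pressure. With Δn_gas = 3 − 0 = +3, Q moves away from K toward the side with fewer gas moles, so the system shifts toward the side with more gas moles — to the right.

right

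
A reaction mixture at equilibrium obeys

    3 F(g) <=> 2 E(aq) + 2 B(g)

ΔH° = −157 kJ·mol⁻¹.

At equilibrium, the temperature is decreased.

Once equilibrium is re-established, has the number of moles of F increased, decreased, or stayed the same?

decreases

The forward reaction is exothermic. Lowering T favours the exothermic direction — shift to the right.
The net shift is to the right. F is a reactant, so its amount decreases.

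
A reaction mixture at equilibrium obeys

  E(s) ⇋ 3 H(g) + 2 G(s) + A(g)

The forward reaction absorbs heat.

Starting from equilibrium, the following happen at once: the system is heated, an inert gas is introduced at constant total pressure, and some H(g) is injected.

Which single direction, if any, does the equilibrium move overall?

The forward reaction is endothermic. Raising T favours the endothermic direction — shift to the right.
Adding inert gas at constant total pressure expands the volume and lowers every reacting partial pressure. With Δn_gas = 4 − 0 = +4, Q moves away from K toward the side with fewer gas moles, so the system shifts toward the side with more gas moles — to the right.
Adding H (g), a product, drives the reaction to the left.
The individual effects push in opposite directions; without quantitative information the net direction cannot be determined.

cannot be determined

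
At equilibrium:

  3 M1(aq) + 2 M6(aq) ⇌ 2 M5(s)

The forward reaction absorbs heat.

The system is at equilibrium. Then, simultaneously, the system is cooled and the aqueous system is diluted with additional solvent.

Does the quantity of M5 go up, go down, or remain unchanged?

decreases

The forward reaction is endothermic. Lowering T favours the exothermic direction — shift to the left.
Dilution lowers every aqueous concentration by the same factor. Δn_aq = 0 − 5 = -5, so the system shifts toward the side with more dissolved moles — to the left.
The net shift is to the left. M5 is a product, so its amount decreases.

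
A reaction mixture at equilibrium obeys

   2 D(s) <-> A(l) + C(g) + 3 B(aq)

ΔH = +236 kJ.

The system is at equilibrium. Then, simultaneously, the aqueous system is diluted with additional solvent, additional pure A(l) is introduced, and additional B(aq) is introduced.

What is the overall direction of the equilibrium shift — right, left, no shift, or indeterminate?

cannot be determined

Dilution lowers every aqueous concentration by the same factor. Δn_aq = 3 − 0 = +3, so the system shifts toward the side with more dissolved moles — to the right.
A is a pure liquid; its activity is 1 regardless of amount, so Q is unaffected — no shift from this change.
Adding B (aq), a product, drives the reaction to the left.
The individual effects push in opposite directions; without quantitative information the net direction cannot be determined.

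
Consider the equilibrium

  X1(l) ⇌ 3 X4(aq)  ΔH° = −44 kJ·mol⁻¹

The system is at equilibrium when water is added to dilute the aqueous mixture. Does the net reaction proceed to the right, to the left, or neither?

right

Dilution lowers every aqueous concentration by the same factor. Δn_aq = 3 − 0 = +3, so the system shifts toward the side with more dissolved moles — to the right.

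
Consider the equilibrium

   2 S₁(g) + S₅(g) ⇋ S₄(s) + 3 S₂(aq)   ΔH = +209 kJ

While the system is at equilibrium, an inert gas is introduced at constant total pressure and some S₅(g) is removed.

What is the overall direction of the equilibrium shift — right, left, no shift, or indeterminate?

Adding inert gas at constant total pressure expands the volume and lowers every reacting partial pressure. With Δn_gas = 0 − 3 = -3, Q moves away from K toward the side with fewer gas moles, so the system shifts toward the side with more gas moles — to the left.
Removing S₅ (g), a reactant, drives the reaction to the left.
All effects act in the same direction — net shift to the left.

left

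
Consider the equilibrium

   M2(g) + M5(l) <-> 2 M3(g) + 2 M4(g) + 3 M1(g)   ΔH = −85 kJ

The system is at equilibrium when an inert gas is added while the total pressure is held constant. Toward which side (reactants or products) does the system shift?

Adding inert gas at constant total pressure expands the volume and lowers every reacting partial pressure. With Δn_gas = 7 − 1 = +6, Q moves away from K toward the side with fewer gas moles, so the system shifts toward the side with more gas moles — to the right.

right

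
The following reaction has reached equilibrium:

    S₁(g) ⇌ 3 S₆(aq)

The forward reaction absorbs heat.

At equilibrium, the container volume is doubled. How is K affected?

The equilibrium constant depends only on temperature. This perturbation may move the position of equilibrium, but since T is unchanged, K itself is unchanged.

unchanged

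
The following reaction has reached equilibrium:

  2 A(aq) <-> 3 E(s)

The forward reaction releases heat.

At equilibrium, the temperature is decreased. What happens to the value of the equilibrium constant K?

increases

K depends on temperature via the van 't Hoff relation. The forward reaction is exothermic, so lowering T increases K.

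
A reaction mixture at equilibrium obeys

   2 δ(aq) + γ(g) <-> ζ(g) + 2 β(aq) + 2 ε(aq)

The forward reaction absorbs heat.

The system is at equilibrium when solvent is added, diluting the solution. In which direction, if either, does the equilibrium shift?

right

Dilution lowers every aqueous concentration by the same factor. Δn_aq = 4 − 2 = +2, so the system shifts toward the side with more dissolved moles — to the right.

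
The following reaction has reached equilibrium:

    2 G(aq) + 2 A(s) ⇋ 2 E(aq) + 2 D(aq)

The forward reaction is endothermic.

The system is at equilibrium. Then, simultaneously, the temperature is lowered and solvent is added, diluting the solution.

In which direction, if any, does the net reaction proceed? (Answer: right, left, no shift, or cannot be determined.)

The forward reaction is endothermic. Lowering T favours the exothermic direction — shift to the left.
Dilution lowers every aqueous concentration by the same factor. Δn_aq = 4 − 2 = +2, so the system shifts toward the side with more dissolved moles — to the right.
The individual effects push in opposite directions; without quantitative information the net direction cannot be determined.

cannot be determined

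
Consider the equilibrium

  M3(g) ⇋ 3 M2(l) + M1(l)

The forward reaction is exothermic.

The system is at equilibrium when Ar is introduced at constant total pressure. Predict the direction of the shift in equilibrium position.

left

Adding inert gas at constant total pressure expands the volume and lowers every reacting partial pressure. With Δn_gas = 0 − 1 = -1, Q moves away from K toward the side with fewer gas moles, so the system shifts toward the side with more gas moles — to the left.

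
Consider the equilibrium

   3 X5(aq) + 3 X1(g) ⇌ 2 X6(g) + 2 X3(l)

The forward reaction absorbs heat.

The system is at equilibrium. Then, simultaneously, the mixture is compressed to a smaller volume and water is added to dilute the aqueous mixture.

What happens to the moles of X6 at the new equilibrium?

Gas moles: reactants 3, products 2 (Δn_gas = -1). Compression shifts the system toward the side with fewer moles of gas — to the right.
Dilution lowers every aqueous concentration by the same factor. Δn_aq = 0 − 3 = -3, so the system shifts toward the side with more dissolved moles — to the left.
The two effects oppose each other, so the net shift — and hence the change in X6 — cannot be determined from the given information.

cannot be determined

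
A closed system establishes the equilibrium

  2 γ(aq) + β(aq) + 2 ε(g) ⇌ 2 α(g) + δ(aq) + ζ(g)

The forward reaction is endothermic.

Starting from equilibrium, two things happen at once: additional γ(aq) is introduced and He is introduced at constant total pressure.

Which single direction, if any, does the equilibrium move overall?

right

Adding γ (aq), a reactant, drives the reaction to the right.
Adding inert gas at constant total pressure expands the volume and lowers every reacting partial pressure. With Δn_gas = 3 − 2 = +1, Q moves away from K toward the side with fewer gas moles, so the system shifts toward the side with more gas moles — to the right.
All effects act in the same direction — net shift to the right.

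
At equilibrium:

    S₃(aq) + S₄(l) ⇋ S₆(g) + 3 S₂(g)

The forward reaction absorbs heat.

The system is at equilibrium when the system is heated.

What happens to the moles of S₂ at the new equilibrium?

The forward reaction is endothermic. Raising T favours the endothermic direction — shift to the right.
The net shift is to the right. S₂ is a product, so its amount increases.

increases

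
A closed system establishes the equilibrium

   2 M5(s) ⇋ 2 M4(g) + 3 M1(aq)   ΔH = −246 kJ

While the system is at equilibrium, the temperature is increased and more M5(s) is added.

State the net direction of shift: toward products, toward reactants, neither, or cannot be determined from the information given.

left

The forward reaction is exothermic. Raising T favours the endothermic direction — shift to the left.
M5 is a pure solid; its activity is 1 regardless of amount, so Q is unaffected — no shift from this change.
Only the nonzero effect(s) matter; the net shift is to the left.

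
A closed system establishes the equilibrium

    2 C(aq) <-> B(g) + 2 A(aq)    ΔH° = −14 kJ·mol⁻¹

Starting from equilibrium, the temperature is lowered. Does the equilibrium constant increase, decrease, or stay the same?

K depends on temperature via the van 't Hoff relation. The forward reaction is exothermic, so lowering T increases K.

increases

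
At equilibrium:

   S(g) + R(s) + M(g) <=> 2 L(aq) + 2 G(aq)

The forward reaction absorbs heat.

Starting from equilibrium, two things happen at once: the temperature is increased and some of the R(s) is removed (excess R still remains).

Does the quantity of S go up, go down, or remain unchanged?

The forward reaction is endothermic. Raising T favours the endothermic direction — shift to the right.
R is a pure solid; its activity is 1 regardless of amount, so Q is unaffected — no shift from this change.
The net shift is to the right. S is a reactant, so its amount decreases.

decreases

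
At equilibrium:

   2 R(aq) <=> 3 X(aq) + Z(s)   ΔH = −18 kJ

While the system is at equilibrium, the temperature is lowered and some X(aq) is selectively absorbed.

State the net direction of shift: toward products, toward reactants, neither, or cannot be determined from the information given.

The forward reaction is exothermic. Lowering T favours the exothermic direction — shift to the right.
Removing X (aq), a product, drives the reaction to the right.
All effects act in the same direction — net shift to the right.

right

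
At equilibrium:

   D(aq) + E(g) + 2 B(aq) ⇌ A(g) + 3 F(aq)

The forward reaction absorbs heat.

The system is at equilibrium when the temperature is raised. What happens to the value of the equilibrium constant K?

K depends on temperature via the van 't Hoff relation. The forward reaction is endothermic, so raising T increases K.

increases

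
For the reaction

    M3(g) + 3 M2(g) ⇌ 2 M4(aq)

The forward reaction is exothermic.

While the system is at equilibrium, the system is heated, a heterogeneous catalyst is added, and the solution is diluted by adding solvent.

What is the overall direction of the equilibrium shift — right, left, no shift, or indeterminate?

The forward reaction is exothermic. Raising T favours the endothermic direction — shift to the left.
A catalyst speeds both forward and reverse rates equally; it changes neither Q nor K — no shift from this change.
Dilution lowers every aqueous concentration by the same factor. Δn_aq = 2 − 0 = +2, so the system shifts toward the side with more dissolved moles — to the right.
The individual effects push in opposite directions; without quantitative information the net direction cannot be determined.

cannot be determined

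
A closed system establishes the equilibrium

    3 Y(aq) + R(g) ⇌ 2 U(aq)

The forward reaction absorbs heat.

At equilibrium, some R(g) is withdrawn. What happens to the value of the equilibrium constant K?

The equilibrium constant depends only on temperature. This perturbation may move the position of equilibrium, but since T is unchanged, K itself is unchanged.

unchanged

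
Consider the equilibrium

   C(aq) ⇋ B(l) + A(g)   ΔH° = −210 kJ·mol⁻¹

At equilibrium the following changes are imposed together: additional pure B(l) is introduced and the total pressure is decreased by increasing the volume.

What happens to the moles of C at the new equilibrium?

decreases

B is a pure liquid; its activity is 1 regardless of amount, so Q is unaffected — no shift from this change.
Gas moles: reactants 0, products 1 (Δn_gas = +1). Expansion shifts the system toward the side with more moles of gas — to the right.
The net shift is to the right. C is a reactant, so its amount decreases.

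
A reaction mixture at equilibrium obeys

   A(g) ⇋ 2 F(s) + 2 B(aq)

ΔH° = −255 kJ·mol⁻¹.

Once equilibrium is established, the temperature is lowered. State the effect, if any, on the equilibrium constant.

increases

K depends on temperature via the van 't Hoff relation. The forward reaction is exothermic, so lowering T increases K.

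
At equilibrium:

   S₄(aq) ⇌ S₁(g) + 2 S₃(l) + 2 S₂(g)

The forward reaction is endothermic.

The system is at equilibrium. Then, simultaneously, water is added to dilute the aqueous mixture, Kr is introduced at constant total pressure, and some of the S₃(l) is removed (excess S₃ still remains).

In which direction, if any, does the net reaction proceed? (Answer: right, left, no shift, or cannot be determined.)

cannot be determined

Dilution lowers every aqueous concentration by the same factor. Δn_aq = 0 − 1 = -1, so the system shifts toward the side with more dissolved moles — to the left.
Adding inert gas at constant total pressure expands the volume and lowers every reacting partial pressure. With Δn_gas = 3 − 0 = +3, Q moves away from K toward the side with fewer gas moles, so the system shifts toward the side with more gas moles — to the right.
S₃ is a pure liquid; its activity is 1 regardless of amount, so Q is unaffected — no shift from this change.
The individual effects push in opposite directions; without quantitative information the net direction cannot be determined.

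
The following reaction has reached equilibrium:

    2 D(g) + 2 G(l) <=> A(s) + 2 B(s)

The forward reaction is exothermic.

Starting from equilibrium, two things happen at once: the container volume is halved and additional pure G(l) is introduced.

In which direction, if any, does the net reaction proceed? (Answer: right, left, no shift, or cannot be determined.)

Gas moles: reactants 2, products 0 (Δn_gas = -2). Compression shifts the system toward the side with fewer moles of gas — to the right.
G is a pure liquid; its activity is 1 regardless of amount, so Q is unaffected — no shift from this change.
Only the nonzero effect(s) matter; the net shift is to the right.

right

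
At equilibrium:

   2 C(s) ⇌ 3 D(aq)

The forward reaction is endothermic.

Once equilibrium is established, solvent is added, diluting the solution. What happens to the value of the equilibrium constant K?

unchanged

The equilibrium constant depends only on temperature. This perturbation may move the position of equilibrium, but since T is unchanged, K itself is unchanged.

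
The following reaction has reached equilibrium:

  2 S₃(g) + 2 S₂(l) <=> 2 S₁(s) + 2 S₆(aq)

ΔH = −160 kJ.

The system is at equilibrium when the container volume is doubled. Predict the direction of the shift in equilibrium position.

left

Gas moles: reactants 2, products 0 (Δn_gas = -2). Expansion shifts the system toward the side with more moles of gas — to the left.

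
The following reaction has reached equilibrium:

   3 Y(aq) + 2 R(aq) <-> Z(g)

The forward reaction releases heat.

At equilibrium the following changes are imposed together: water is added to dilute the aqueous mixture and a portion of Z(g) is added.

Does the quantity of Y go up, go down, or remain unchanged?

Dilution lowers every aqueous concentration by the same factor. Δn_aq = 0 − 5 = -5, so the system shifts toward the side with more dissolved moles — to the left.
Adding Z (g), a product, drives the reaction to the left.
The net shift is to the left. Y is a reactant, so its amount increases.

increases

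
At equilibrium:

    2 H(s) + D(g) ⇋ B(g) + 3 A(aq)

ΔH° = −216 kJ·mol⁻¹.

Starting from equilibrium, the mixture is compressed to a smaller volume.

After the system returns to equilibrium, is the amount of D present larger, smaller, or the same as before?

unchanged

Gas moles: reactants 1, products 1. Δn_gas = 0, so a volume change leaves Q equal to K — no shift from this change.
No net shift occurs, so the amount of D is unchanged.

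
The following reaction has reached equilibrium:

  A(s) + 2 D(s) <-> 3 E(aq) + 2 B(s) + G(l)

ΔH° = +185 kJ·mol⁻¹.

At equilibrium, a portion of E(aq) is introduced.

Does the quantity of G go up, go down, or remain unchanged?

Adding E (aq), a product, drives the reaction to the left.
The net shift is to the left. G is a product, so its amount decreases.

decreases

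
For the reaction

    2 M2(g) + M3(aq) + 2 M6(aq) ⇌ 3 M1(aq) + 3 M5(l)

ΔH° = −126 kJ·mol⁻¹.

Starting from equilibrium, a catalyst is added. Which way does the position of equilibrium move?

A catalyst speeds both forward and reverse rates equally; it changes neither Q nor K — no shift from this change.

no shift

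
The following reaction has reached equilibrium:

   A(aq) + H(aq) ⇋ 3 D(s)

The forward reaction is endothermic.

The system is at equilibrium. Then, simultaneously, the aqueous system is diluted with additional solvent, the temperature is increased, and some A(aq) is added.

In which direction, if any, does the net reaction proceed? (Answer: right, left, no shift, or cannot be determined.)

cannot be determined

Dilution lowers every aqueous concentration by the same factor. Δn_aq = 0 − 2 = -2, so the system shifts toward the side with more dissolved moles — to the left.
The forward reaction is endothermic. Raising T favours the endothermic direction — shift to the right.
Adding A (aq), a reactant, drives the reaction to the right.
The individual effects push in opposite directions; without quantitative information the net direction cannot be determined.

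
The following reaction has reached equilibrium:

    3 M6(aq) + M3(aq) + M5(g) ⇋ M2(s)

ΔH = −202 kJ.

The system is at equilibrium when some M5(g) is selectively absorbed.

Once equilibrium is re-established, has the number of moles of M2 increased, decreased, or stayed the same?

decreases

Removing M5 (g), a reactant, drives the reaction to the left.
The net shift is to the left. M2 is a product, so its amount decreases.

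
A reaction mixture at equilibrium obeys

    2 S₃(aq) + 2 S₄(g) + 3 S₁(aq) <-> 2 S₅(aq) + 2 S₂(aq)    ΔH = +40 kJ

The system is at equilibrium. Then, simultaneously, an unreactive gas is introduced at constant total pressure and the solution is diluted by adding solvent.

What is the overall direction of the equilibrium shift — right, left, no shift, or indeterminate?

Adding inert gas at constant total pressure expands the volume and lowers every reacting partial pressure. With Δn_gas = 0 − 2 = -2, Q moves away from K toward the side with fewer gas moles, so the system shifts toward the side with more gas moles — to the left.
Dilution lowers every aqueous concentration by the same factor. Δn_aq = 4 − 5 = -1, so the system shifts toward the side with more dissolved moles — to the left.
All effects act in the same direction — net shift to the left.

left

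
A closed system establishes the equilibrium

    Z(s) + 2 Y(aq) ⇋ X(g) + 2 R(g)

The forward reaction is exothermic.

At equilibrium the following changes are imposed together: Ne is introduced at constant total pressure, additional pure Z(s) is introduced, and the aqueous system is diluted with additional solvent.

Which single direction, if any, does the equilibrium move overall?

cannot be determined

Adding inert gas at constant total pressure expands the volume and lowers every reacting partial pressure. With Δn_gas = 3 − 0 = +3, Q moves away from K toward the side with fewer gas moles, so the system shifts toward the side with more gas moles — to the right.
Z is a pure solid; its activity is 1 regardless of amount, so Q is unaffected — no shift from this change.
Dilution lowers every aqueous concentration by the same factor. Δn_aq = 0 − 2 = -2, so the system shifts toward the side with more dissolved moles — to the left.
The individual effects push in opposite directions; without quantitative information the net direction cannot be determined.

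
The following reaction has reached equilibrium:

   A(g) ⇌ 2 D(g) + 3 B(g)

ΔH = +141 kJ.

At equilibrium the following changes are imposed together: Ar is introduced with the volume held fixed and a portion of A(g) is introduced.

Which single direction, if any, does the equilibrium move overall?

At constant volume, adding an inert gas leaves every reacting species' partial pressure unchanged, so Q is unchanged — no shift from this change.
Adding A (g), a reactant, drives the reaction to the right.
Only the nonzero effect(s) matter; the net shift is to the right.

right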